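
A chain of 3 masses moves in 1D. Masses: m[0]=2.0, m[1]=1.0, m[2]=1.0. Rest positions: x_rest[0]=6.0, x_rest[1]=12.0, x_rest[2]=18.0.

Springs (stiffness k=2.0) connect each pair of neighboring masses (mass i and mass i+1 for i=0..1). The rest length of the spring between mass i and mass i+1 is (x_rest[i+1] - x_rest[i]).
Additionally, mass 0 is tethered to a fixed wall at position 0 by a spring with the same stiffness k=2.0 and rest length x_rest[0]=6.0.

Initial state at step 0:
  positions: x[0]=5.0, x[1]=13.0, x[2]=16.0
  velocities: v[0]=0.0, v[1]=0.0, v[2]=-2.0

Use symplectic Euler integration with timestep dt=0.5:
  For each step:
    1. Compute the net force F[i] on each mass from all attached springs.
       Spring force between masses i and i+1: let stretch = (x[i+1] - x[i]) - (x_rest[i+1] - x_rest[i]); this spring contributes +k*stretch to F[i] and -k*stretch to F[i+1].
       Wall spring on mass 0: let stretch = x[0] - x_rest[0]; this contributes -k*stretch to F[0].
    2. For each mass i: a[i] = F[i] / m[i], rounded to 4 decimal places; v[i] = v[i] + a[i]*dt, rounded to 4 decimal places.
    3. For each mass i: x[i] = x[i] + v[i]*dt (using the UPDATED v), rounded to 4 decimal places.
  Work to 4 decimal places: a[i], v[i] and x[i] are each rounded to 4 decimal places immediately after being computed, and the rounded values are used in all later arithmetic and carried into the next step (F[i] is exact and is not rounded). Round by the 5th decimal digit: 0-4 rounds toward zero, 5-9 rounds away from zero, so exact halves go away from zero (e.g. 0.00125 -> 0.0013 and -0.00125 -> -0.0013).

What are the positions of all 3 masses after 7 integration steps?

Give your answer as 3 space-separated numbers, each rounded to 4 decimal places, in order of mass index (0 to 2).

Step 0: x=[5.0000 13.0000 16.0000] v=[0.0000 0.0000 -2.0000]
Step 1: x=[5.7500 10.5000 16.5000] v=[1.5000 -5.0000 1.0000]
Step 2: x=[6.2500 8.6250 17.0000] v=[1.0000 -3.7500 1.0000]
Step 3: x=[5.7813 9.7500 16.3125] v=[-0.9375 2.2500 -1.3750]
Step 4: x=[4.8594 12.1719 15.3438] v=[-1.8438 4.8438 -1.9375]
Step 5: x=[4.5508 12.5235 15.7891] v=[-0.6173 0.7032 0.8906]
Step 6: x=[5.0977 10.5216 17.6016] v=[1.0937 -4.0039 3.6250]
Step 7: x=[5.7261 9.3477 18.8741] v=[1.2568 -2.3478 2.5450]

Answer: 5.7261 9.3477 18.8741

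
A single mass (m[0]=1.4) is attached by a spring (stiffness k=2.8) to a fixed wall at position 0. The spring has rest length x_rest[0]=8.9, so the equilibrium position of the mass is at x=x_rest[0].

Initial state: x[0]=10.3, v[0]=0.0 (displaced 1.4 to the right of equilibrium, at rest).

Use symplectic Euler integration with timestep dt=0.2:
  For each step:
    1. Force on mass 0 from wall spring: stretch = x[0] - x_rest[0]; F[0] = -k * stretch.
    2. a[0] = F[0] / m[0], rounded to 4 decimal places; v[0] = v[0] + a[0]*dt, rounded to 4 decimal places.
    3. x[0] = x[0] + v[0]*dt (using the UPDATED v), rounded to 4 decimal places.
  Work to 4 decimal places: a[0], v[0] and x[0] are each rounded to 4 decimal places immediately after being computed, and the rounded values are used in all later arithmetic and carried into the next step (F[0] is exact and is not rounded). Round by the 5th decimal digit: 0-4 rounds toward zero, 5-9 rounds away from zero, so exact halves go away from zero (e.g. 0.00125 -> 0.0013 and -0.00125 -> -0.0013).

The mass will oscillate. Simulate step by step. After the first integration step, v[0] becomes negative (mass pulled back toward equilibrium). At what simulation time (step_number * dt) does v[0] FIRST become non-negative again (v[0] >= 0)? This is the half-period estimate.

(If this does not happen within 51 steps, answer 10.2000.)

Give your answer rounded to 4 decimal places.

Step 0: x=[10.3000] v=[0.0000]
Step 1: x=[10.1880] v=[-0.5600]
Step 2: x=[9.9730] v=[-1.0752]
Step 3: x=[9.6721] v=[-1.5044]
Step 4: x=[9.3095] v=[-1.8132]
Step 5: x=[8.9141] v=[-1.9770]
Step 6: x=[8.5176] v=[-1.9826]
Step 7: x=[8.1517] v=[-1.8296]
Step 8: x=[7.8456] v=[-1.5303]
Step 9: x=[7.6239] v=[-1.1085]
Step 10: x=[7.5043] v=[-0.5981]
Step 11: x=[7.4963] v=[-0.0398]
Step 12: x=[7.6006] v=[0.5217]
First v>=0 after going negative at step 12, time=2.4000

Answer: 2.4000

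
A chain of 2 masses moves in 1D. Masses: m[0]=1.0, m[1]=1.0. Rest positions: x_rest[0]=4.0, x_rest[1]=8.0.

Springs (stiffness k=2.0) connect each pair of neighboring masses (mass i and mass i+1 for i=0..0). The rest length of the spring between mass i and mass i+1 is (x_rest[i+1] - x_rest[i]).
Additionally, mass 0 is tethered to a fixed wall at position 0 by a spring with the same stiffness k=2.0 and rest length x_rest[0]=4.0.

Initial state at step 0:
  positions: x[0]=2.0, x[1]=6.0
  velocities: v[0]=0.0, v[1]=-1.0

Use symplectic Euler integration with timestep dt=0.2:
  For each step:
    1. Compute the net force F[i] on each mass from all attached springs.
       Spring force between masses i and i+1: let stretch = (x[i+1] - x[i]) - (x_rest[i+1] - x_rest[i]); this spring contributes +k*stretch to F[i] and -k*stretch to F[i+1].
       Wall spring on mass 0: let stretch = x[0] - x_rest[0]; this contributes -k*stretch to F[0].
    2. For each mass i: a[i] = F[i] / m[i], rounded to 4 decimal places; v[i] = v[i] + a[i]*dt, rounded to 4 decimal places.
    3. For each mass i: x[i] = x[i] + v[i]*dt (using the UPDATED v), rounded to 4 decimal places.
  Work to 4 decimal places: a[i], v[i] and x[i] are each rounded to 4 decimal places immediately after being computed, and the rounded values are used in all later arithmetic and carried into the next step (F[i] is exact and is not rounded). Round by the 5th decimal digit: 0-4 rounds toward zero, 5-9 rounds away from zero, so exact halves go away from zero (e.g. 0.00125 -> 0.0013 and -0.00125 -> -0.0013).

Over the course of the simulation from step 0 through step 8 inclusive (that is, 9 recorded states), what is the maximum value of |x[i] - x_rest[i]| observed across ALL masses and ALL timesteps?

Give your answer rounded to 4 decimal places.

Step 0: x=[2.0000 6.0000] v=[0.0000 -1.0000]
Step 1: x=[2.1600 5.8000] v=[0.8000 -1.0000]
Step 2: x=[2.4384 5.6288] v=[1.3920 -0.8560]
Step 3: x=[2.7770 5.5224] v=[1.6928 -0.5322]
Step 4: x=[3.1130 5.5163] v=[1.6802 -0.0304]
Step 5: x=[3.3923 5.6380] v=[1.3963 0.6083]
Step 6: x=[3.5798 5.9000] v=[0.9377 1.3100]
Step 7: x=[3.6666 6.2964] v=[0.4339 1.9819]
Step 8: x=[3.6704 6.8024] v=[0.0192 2.5300]
Max displacement = 2.4837

Answer: 2.4837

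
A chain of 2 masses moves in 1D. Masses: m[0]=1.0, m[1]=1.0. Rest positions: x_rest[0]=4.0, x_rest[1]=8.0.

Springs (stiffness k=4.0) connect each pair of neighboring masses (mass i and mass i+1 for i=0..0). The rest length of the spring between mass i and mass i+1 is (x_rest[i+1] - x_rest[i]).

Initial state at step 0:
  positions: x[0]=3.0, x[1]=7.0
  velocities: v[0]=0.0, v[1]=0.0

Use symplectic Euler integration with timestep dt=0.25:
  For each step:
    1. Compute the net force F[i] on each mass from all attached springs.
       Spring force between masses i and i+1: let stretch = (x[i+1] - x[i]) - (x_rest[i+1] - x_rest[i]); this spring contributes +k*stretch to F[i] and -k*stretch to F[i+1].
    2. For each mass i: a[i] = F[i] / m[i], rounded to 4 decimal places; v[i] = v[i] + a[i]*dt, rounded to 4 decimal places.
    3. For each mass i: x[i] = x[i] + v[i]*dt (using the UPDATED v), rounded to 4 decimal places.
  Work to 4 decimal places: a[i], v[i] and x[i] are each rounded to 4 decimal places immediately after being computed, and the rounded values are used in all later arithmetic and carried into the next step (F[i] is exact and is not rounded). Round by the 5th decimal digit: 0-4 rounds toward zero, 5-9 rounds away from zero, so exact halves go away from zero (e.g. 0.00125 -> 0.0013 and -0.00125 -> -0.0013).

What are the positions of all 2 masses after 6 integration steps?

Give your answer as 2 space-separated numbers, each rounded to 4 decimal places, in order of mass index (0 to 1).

Step 0: x=[3.0000 7.0000] v=[0.0000 0.0000]
Step 1: x=[3.0000 7.0000] v=[0.0000 0.0000]
Step 2: x=[3.0000 7.0000] v=[0.0000 0.0000]
Step 3: x=[3.0000 7.0000] v=[0.0000 0.0000]
Step 4: x=[3.0000 7.0000] v=[0.0000 0.0000]
Step 5: x=[3.0000 7.0000] v=[0.0000 0.0000]
Step 6: x=[3.0000 7.0000] v=[0.0000 0.0000]

Answer: 3.0000 7.0000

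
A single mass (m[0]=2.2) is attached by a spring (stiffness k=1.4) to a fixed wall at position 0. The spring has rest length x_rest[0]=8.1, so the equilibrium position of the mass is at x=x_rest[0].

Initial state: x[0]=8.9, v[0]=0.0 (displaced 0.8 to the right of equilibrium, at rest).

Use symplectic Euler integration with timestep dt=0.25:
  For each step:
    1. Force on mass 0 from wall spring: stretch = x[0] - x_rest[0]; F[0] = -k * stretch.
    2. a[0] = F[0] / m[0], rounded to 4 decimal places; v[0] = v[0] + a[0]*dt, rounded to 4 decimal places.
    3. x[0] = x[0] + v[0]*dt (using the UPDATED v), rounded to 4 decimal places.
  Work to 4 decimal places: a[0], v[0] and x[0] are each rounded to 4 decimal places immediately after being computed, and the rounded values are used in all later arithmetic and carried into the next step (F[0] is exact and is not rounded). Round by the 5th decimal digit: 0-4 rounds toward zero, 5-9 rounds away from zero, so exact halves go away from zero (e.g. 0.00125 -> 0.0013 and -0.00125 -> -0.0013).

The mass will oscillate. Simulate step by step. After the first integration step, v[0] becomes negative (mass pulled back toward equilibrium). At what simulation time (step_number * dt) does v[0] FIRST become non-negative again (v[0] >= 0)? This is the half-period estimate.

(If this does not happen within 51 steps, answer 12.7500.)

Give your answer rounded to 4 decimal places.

Answer: 4.0000

Derivation:
Step 0: x=[8.9000] v=[0.0000]
Step 1: x=[8.8682] v=[-0.1273]
Step 2: x=[8.8058] v=[-0.2495]
Step 3: x=[8.7154] v=[-0.3618]
Step 4: x=[8.6005] v=[-0.4597]
Step 5: x=[8.4657] v=[-0.5393]
Step 6: x=[8.3163] v=[-0.5975]
Step 7: x=[8.1583] v=[-0.6319]
Step 8: x=[7.9980] v=[-0.6412]
Step 9: x=[7.8418] v=[-0.6250]
Step 10: x=[7.6958] v=[-0.5839]
Step 11: x=[7.5659] v=[-0.5196]
Step 12: x=[7.4573] v=[-0.4346]
Step 13: x=[7.3742] v=[-0.3324]
Step 14: x=[7.3200] v=[-0.2169]
Step 15: x=[7.2968] v=[-0.0928]
Step 16: x=[7.3056] v=[0.0350]
First v>=0 after going negative at step 16, time=4.0000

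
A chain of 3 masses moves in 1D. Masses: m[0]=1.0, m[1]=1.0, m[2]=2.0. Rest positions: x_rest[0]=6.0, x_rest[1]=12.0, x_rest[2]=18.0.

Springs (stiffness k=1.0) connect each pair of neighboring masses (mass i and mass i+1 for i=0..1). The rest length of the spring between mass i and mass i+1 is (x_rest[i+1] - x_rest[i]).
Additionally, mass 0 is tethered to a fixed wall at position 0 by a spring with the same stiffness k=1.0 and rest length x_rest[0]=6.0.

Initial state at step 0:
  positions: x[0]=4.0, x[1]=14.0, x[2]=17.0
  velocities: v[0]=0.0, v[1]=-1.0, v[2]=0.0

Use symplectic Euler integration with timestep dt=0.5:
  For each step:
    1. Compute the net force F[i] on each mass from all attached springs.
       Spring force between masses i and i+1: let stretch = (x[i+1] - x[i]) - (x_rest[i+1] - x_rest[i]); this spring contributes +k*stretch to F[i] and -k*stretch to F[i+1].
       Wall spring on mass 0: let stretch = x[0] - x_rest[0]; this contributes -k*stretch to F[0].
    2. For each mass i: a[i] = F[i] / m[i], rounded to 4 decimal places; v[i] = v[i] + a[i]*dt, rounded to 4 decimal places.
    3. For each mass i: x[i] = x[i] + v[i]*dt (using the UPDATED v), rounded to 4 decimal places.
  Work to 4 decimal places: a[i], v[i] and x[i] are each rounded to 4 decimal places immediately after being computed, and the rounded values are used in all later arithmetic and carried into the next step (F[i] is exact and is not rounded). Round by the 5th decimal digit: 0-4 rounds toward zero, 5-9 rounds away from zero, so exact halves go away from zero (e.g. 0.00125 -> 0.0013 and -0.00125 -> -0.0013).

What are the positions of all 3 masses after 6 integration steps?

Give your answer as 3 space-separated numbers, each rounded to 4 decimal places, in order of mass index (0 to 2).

Answer: 3.2568 13.8414 16.6740

Derivation:
Step 0: x=[4.0000 14.0000 17.0000] v=[0.0000 -1.0000 0.0000]
Step 1: x=[5.5000 11.7500 17.3750] v=[3.0000 -4.5000 0.7500]
Step 2: x=[7.1875 9.3438 17.7969] v=[3.3750 -4.8125 0.8438]
Step 3: x=[7.6172 8.5118 17.9122] v=[0.8594 -1.6641 0.2305]
Step 4: x=[6.3663 9.8062 17.6024] v=[-2.5019 2.5888 -0.6196]
Step 5: x=[4.3838 12.1897 17.0681] v=[-3.9651 4.7670 -1.0687]
Step 6: x=[3.2568 13.8414 16.6740] v=[-2.2541 3.3033 -0.7883]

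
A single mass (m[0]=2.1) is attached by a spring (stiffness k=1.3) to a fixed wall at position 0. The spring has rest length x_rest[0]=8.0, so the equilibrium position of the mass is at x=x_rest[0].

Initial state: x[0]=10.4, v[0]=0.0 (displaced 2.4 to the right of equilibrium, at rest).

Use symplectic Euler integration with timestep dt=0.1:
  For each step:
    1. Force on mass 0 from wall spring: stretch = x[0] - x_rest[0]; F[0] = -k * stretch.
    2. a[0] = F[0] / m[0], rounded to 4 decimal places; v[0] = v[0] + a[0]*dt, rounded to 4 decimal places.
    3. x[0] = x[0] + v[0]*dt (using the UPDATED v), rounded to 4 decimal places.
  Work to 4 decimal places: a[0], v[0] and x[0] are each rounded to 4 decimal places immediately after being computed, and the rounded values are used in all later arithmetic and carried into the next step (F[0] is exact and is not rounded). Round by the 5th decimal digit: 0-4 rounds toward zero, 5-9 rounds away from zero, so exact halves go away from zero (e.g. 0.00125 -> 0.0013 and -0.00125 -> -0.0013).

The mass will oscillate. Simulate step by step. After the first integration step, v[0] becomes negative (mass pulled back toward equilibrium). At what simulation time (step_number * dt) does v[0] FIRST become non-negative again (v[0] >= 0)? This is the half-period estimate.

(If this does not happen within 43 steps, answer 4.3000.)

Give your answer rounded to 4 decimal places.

Step 0: x=[10.4000] v=[0.0000]
Step 1: x=[10.3851] v=[-0.1486]
Step 2: x=[10.3555] v=[-0.2963]
Step 3: x=[10.3113] v=[-0.4421]
Step 4: x=[10.2528] v=[-0.5852]
Step 5: x=[10.1803] v=[-0.7247]
Step 6: x=[10.0943] v=[-0.8597]
Step 7: x=[9.9954] v=[-0.9894]
Step 8: x=[9.8841] v=[-1.1129]
Step 9: x=[9.7612] v=[-1.2295]
Step 10: x=[9.6274] v=[-1.3385]
Step 11: x=[9.4835] v=[-1.4392]
Step 12: x=[9.3304] v=[-1.5310]
Step 13: x=[9.1691] v=[-1.6134]
Step 14: x=[9.0005] v=[-1.6858]
Step 15: x=[8.8257] v=[-1.7477]
Step 16: x=[8.6458] v=[-1.7988]
Step 17: x=[8.4619] v=[-1.8388]
Step 18: x=[8.2752] v=[-1.8674]
Step 19: x=[8.0868] v=[-1.8844]
Step 20: x=[7.8978] v=[-1.8898]
Step 21: x=[7.7095] v=[-1.8835]
Step 22: x=[7.5230] v=[-1.8655]
Step 23: x=[7.3394] v=[-1.8360]
Step 24: x=[7.1599] v=[-1.7951]
Step 25: x=[6.9856] v=[-1.7431]
Step 26: x=[6.8176] v=[-1.6803]
Step 27: x=[6.6569] v=[-1.6071]
Step 28: x=[6.5045] v=[-1.5240]
Step 29: x=[6.3614] v=[-1.4314]
Step 30: x=[6.2284] v=[-1.3300]
Step 31: x=[6.1064] v=[-1.2203]
Step 32: x=[5.9961] v=[-1.1031]
Step 33: x=[5.8982] v=[-0.9791]
Step 34: x=[5.8133] v=[-0.8490]
Step 35: x=[5.7419] v=[-0.7136]
Step 36: x=[5.6845] v=[-0.5738]
Step 37: x=[5.6415] v=[-0.4305]
Step 38: x=[5.6131] v=[-0.2845]
Step 39: x=[5.5994] v=[-0.1367]
Step 40: x=[5.6006] v=[0.0119]
First v>=0 after going negative at step 40, time=4.0000

Answer: 4.0000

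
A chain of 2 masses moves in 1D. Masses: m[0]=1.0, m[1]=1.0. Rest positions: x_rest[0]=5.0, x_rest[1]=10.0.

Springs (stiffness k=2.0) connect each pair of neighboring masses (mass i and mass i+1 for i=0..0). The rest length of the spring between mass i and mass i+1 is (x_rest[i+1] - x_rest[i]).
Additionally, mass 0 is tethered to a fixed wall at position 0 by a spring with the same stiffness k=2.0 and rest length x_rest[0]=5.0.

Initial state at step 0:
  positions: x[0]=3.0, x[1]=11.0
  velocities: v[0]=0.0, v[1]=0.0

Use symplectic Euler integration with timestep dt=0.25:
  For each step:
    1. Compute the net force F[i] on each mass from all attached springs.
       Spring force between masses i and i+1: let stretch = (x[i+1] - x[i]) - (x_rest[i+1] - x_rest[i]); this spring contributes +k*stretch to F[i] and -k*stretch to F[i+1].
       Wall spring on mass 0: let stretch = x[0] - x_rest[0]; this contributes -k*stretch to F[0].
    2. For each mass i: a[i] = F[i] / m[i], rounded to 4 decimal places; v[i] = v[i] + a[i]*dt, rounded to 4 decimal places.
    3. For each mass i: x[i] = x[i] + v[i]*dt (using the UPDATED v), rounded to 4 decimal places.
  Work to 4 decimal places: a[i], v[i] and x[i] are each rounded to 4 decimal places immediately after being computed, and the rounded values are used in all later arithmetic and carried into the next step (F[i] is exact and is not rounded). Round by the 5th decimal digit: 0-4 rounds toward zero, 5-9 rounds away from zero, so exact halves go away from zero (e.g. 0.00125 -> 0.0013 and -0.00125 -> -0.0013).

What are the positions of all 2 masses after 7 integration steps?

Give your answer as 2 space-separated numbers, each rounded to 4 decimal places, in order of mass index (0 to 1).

Answer: 5.7062 9.5805

Derivation:
Step 0: x=[3.0000 11.0000] v=[0.0000 0.0000]
Step 1: x=[3.6250 10.6250] v=[2.5000 -1.5000]
Step 2: x=[4.6719 10.0000] v=[4.1875 -2.5000]
Step 3: x=[5.8008 9.3340] v=[4.5156 -2.6641]
Step 4: x=[6.6463 8.8513] v=[3.3818 -1.9307]
Step 5: x=[6.9366 8.7180] v=[1.1612 -0.5332]
Step 6: x=[6.5825 8.9870] v=[-1.4164 1.0761]
Step 7: x=[5.7062 9.5805] v=[-3.5054 2.3739]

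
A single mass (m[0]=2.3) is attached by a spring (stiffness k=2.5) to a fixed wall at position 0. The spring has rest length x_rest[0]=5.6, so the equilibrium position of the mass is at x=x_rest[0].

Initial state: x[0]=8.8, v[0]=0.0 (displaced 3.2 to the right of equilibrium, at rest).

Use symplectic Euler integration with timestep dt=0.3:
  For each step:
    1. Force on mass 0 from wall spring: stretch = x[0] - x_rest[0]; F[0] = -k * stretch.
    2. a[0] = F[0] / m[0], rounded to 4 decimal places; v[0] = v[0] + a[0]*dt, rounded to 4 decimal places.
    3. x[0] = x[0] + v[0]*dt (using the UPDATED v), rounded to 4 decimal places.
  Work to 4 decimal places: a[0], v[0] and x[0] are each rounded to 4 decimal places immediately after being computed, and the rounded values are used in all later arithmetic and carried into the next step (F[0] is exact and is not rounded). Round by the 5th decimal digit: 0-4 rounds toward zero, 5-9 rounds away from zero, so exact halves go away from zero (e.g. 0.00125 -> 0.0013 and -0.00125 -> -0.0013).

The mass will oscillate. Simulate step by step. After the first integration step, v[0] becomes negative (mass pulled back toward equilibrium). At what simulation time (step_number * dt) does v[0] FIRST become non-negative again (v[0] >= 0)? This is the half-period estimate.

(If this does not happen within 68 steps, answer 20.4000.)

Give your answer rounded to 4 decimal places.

Step 0: x=[8.8000] v=[0.0000]
Step 1: x=[8.4870] v=[-1.0435]
Step 2: x=[7.8915] v=[-1.9849]
Step 3: x=[7.0719] v=[-2.7321]
Step 4: x=[6.1083] v=[-3.2121]
Step 5: x=[5.0949] v=[-3.3779]
Step 6: x=[4.1309] v=[-3.2132]
Step 7: x=[3.3106] v=[-2.7342]
Step 8: x=[2.7143] v=[-1.9877]
Step 9: x=[2.4003] v=[-1.0467]
Step 10: x=[2.3993] v=[-0.0033]
Step 11: x=[2.7114] v=[1.0404]
First v>=0 after going negative at step 11, time=3.3000

Answer: 3.3000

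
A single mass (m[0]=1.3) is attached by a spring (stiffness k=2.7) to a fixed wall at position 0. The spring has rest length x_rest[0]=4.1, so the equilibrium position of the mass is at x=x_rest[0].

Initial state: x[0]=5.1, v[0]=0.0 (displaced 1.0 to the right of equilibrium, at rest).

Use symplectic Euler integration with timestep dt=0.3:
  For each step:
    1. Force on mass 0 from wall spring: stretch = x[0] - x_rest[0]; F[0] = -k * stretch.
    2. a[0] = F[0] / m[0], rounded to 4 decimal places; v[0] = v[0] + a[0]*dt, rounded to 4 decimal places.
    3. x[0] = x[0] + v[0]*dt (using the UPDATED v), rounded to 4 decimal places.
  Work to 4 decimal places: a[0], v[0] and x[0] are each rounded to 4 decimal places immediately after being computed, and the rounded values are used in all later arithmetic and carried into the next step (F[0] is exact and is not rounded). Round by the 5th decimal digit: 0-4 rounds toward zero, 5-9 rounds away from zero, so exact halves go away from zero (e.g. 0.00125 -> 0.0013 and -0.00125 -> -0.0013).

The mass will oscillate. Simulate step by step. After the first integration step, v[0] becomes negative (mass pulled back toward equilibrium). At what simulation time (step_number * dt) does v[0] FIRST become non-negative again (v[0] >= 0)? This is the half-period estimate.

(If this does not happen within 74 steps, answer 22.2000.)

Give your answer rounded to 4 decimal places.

Answer: 2.4000

Derivation:
Step 0: x=[5.1000] v=[0.0000]
Step 1: x=[4.9131] v=[-0.6231]
Step 2: x=[4.5742] v=[-1.1297]
Step 3: x=[4.1466] v=[-1.4252]
Step 4: x=[3.7103] v=[-1.4542]
Step 5: x=[3.3469] v=[-1.2114]
Step 6: x=[3.1242] v=[-0.7422]
Step 7: x=[3.0839] v=[-0.1342]
Step 8: x=[3.2336] v=[0.4989]
First v>=0 after going negative at step 8, time=2.4000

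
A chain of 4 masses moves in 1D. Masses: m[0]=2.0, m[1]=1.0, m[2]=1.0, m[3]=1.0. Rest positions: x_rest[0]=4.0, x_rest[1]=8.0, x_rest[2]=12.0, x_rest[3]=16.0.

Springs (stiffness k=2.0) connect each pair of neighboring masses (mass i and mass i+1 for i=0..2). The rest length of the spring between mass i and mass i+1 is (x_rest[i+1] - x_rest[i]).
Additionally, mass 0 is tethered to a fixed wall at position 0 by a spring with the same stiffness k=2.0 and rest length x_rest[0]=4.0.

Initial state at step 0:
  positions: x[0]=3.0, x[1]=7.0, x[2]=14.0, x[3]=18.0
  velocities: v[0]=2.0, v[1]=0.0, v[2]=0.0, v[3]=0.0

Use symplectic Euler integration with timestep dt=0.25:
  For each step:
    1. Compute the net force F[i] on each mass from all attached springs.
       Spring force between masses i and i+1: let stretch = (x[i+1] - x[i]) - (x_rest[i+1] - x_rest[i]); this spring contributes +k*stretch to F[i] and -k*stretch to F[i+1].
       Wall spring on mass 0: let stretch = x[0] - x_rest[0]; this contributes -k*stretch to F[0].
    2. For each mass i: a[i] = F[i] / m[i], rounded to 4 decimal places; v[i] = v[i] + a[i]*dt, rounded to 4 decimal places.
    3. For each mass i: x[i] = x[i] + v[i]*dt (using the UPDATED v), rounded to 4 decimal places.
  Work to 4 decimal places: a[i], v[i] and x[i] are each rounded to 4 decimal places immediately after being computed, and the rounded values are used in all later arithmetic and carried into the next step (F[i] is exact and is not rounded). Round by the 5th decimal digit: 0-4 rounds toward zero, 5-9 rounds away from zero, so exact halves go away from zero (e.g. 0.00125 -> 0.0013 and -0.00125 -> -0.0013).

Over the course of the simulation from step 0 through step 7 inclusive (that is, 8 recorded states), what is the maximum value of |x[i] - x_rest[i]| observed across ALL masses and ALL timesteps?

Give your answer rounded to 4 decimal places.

Answer: 2.3739

Derivation:
Step 0: x=[3.0000 7.0000 14.0000 18.0000] v=[2.0000 0.0000 0.0000 0.0000]
Step 1: x=[3.5625 7.3750 13.6250 18.0000] v=[2.2500 1.5000 -1.5000 0.0000]
Step 2: x=[4.1406 8.0547 13.0156 17.9531] v=[2.3125 2.7188 -2.4375 -0.1875]
Step 3: x=[4.7046 8.8653 12.4033 17.7890] v=[2.2559 3.2422 -2.4492 -0.6563]
Step 4: x=[5.2346 9.5980 12.0220 17.4517] v=[2.1199 2.9309 -1.5254 -1.3492]
Step 5: x=[5.7101 10.0883 12.0164 16.9357] v=[1.9021 1.9612 -0.0226 -2.0641]
Step 6: x=[6.1024 10.2724 12.3847 16.3048] v=[1.5691 0.7362 1.4730 -2.5238]
Step 7: x=[6.3739 10.1992 12.9789 15.6838] v=[1.0860 -0.2927 2.3769 -2.4839]
Max displacement = 2.3739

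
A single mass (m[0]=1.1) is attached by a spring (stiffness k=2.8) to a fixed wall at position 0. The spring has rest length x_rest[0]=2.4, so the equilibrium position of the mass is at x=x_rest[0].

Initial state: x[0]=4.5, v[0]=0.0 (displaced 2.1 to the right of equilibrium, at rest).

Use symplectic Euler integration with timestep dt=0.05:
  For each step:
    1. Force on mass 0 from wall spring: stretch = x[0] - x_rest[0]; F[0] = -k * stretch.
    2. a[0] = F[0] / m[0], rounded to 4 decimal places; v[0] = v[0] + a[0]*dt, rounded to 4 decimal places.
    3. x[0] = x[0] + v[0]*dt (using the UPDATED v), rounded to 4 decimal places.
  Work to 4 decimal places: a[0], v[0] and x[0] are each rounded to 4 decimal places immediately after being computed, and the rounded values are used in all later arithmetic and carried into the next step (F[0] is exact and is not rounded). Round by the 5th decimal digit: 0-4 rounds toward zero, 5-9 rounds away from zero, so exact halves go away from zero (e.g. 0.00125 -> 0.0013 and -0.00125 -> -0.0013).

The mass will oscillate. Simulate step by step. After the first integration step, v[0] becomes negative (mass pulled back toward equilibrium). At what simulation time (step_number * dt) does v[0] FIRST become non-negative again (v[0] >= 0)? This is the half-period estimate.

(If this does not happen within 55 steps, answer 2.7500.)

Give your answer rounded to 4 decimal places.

Step 0: x=[4.5000] v=[0.0000]
Step 1: x=[4.4866] v=[-0.2673]
Step 2: x=[4.4600] v=[-0.5329]
Step 3: x=[4.4202] v=[-0.7951]
Step 4: x=[4.3676] v=[-1.0522]
Step 5: x=[4.3025] v=[-1.3026]
Step 6: x=[4.2253] v=[-1.5447]
Step 7: x=[4.1365] v=[-1.7770]
Step 8: x=[4.0366] v=[-1.9980]
Step 9: x=[3.9263] v=[-2.2063]
Step 10: x=[3.8063] v=[-2.4006]
Step 11: x=[3.6773] v=[-2.5796]
Step 12: x=[3.5402] v=[-2.7422]
Step 13: x=[3.3958] v=[-2.8873]
Step 14: x=[3.2451] v=[-3.0140]
Step 15: x=[3.0890] v=[-3.1216]
Step 16: x=[2.9285] v=[-3.2093]
Step 17: x=[2.7647] v=[-3.2766]
Step 18: x=[2.5986] v=[-3.3230]
Step 19: x=[2.4312] v=[-3.3483]
Step 20: x=[2.2636] v=[-3.3523]
Step 21: x=[2.0969] v=[-3.3349]
Step 22: x=[1.9321] v=[-3.2963]
Step 23: x=[1.7703] v=[-3.2368]
Step 24: x=[1.6125] v=[-3.1567]
Step 25: x=[1.4597] v=[-3.0565]
Step 26: x=[1.3129] v=[-2.9368]
Step 27: x=[1.1730] v=[-2.7984]
Step 28: x=[1.0409] v=[-2.6422]
Step 29: x=[0.9174] v=[-2.4692]
Step 30: x=[0.8034] v=[-2.2805]
Step 31: x=[0.6995] v=[-2.0773]
Step 32: x=[0.6065] v=[-1.8609]
Step 33: x=[0.5249] v=[-1.6326]
Step 34: x=[0.4552] v=[-1.3940]
Step 35: x=[0.3979] v=[-1.1465]
Step 36: x=[0.3533] v=[-0.8917]
Step 37: x=[0.3217] v=[-0.6312]
Step 38: x=[0.3034] v=[-0.3667]
Step 39: x=[0.2984] v=[-0.0999]
Step 40: x=[0.3068] v=[0.1676]
First v>=0 after going negative at step 40, time=2.0000

Answer: 2.0000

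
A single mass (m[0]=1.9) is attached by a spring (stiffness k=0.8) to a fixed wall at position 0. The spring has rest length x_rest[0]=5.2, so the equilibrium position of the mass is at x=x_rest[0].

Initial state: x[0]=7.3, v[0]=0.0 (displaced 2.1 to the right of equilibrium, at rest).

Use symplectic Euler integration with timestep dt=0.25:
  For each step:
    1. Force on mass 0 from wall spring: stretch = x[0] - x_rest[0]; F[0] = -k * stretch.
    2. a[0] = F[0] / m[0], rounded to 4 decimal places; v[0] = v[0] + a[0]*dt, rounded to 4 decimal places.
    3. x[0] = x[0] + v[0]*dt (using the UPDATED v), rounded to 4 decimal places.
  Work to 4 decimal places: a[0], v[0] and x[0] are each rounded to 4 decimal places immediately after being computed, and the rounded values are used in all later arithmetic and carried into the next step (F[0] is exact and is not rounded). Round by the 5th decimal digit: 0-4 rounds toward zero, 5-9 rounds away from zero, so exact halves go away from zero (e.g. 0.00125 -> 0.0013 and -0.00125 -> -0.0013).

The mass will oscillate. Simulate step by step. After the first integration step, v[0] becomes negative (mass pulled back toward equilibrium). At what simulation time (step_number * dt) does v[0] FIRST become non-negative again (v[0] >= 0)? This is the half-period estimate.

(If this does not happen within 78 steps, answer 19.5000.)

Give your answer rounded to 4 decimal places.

Answer: 5.0000

Derivation:
Step 0: x=[7.3000] v=[0.0000]
Step 1: x=[7.2447] v=[-0.2211]
Step 2: x=[7.1356] v=[-0.4363]
Step 3: x=[6.9756] v=[-0.6401]
Step 4: x=[6.7689] v=[-0.8270]
Step 5: x=[6.5209] v=[-0.9922]
Step 6: x=[6.2381] v=[-1.1313]
Step 7: x=[5.9280] v=[-1.2406]
Step 8: x=[5.5987] v=[-1.3172]
Step 9: x=[5.2589] v=[-1.3592]
Step 10: x=[4.9176] v=[-1.3654]
Step 11: x=[4.5837] v=[-1.3357]
Step 12: x=[4.2660] v=[-1.2708]
Step 13: x=[3.9729] v=[-1.1725]
Step 14: x=[3.7121] v=[-1.0433]
Step 15: x=[3.4904] v=[-0.8867]
Step 16: x=[3.3137] v=[-0.7068]
Step 17: x=[3.1866] v=[-0.5083]
Step 18: x=[3.1125] v=[-0.2964]
Step 19: x=[3.0933] v=[-0.0767]
Step 20: x=[3.1296] v=[0.1451]
First v>=0 after going negative at step 20, time=5.0000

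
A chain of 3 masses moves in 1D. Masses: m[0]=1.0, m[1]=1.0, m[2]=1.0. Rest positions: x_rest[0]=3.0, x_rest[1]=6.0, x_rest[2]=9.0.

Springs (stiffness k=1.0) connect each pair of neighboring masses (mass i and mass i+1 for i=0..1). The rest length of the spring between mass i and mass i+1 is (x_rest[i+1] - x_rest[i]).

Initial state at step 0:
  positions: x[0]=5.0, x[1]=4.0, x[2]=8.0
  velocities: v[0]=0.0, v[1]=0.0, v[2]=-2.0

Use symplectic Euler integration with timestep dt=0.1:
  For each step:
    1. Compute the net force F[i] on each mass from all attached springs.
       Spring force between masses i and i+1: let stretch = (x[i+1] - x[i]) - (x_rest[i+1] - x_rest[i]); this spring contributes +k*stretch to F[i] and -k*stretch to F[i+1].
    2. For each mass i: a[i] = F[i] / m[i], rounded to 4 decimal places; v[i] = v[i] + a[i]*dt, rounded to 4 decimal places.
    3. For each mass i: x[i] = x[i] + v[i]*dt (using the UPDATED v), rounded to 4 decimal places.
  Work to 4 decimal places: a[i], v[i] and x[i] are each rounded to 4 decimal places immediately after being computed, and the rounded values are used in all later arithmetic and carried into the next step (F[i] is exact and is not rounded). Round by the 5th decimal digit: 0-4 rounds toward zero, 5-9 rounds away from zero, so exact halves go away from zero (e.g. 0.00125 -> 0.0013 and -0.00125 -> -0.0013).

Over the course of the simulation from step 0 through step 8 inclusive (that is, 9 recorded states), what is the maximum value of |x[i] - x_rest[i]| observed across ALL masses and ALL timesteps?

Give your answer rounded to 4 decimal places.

Step 0: x=[5.0000 4.0000 8.0000] v=[0.0000 0.0000 -2.0000]
Step 1: x=[4.9600 4.0500 7.7900] v=[-0.4000 0.5000 -2.1000]
Step 2: x=[4.8809 4.1465 7.5726] v=[-0.7910 0.9650 -2.1740]
Step 3: x=[4.7645 4.2846 7.3509] v=[-1.1644 1.3811 -2.2166]
Step 4: x=[4.6133 4.4582 7.1286] v=[-1.5124 1.7357 -2.2232]
Step 5: x=[4.4305 4.6600 6.9096] v=[-1.8279 2.0183 -2.1902]
Step 6: x=[4.2200 4.8820 6.6981] v=[-2.1050 2.2203 -2.1152]
Step 7: x=[3.9861 5.1156 6.4984] v=[-2.3388 2.3357 -1.9968]
Step 8: x=[3.7335 5.3517 6.3149] v=[-2.5259 2.3610 -1.8351]
Max displacement = 2.6851

Answer: 2.6851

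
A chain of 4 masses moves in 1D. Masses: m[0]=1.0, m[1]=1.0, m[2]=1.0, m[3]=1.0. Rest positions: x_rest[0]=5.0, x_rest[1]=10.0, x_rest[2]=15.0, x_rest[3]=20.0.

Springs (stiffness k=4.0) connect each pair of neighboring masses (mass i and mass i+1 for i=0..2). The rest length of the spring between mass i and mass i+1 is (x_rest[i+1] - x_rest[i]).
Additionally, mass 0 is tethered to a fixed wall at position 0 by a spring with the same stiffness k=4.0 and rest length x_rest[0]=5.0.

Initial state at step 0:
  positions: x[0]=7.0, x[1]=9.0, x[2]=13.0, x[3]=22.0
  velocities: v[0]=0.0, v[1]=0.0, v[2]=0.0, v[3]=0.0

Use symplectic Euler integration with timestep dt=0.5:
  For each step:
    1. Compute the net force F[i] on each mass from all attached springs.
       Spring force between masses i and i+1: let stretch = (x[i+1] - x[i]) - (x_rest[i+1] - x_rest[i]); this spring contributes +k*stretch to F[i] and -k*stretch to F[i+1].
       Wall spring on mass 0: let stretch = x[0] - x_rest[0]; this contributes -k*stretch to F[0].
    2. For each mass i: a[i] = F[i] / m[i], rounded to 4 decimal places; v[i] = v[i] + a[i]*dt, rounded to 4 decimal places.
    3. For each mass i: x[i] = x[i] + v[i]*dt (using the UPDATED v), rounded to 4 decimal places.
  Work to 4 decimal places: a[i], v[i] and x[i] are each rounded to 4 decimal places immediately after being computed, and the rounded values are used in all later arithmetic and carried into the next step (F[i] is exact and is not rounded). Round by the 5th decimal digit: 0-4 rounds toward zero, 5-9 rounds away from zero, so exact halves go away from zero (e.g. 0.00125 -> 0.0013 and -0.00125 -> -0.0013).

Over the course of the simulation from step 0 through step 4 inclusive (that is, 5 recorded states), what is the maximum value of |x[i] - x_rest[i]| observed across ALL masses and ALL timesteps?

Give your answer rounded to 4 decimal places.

Answer: 4.0000

Derivation:
Step 0: x=[7.0000 9.0000 13.0000 22.0000] v=[0.0000 0.0000 0.0000 0.0000]
Step 1: x=[2.0000 11.0000 18.0000 18.0000] v=[-10.0000 4.0000 10.0000 -8.0000]
Step 2: x=[4.0000 11.0000 16.0000 19.0000] v=[4.0000 0.0000 -4.0000 2.0000]
Step 3: x=[9.0000 9.0000 12.0000 22.0000] v=[10.0000 -4.0000 -8.0000 6.0000]
Step 4: x=[5.0000 10.0000 15.0000 20.0000] v=[-8.0000 2.0000 6.0000 -4.0000]
Max displacement = 4.0000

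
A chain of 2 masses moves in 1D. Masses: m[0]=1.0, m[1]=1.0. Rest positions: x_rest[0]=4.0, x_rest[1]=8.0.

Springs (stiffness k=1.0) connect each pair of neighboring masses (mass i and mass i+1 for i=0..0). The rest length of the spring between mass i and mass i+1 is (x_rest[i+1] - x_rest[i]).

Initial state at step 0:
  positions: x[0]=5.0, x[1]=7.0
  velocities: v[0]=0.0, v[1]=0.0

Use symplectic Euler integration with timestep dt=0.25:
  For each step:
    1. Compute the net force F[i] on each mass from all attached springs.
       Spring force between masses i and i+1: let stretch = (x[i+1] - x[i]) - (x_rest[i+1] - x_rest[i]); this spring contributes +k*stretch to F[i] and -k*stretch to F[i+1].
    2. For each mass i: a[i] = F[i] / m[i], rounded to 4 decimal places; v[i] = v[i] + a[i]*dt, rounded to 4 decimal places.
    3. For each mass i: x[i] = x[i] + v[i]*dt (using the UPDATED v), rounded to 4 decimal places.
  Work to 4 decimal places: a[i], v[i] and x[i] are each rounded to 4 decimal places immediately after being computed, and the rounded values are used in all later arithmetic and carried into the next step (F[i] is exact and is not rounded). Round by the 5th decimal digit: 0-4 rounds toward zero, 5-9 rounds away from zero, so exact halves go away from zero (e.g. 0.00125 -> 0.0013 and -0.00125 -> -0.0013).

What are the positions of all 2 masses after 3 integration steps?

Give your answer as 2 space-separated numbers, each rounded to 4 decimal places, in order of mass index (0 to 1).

Answer: 4.3262 7.6739

Derivation:
Step 0: x=[5.0000 7.0000] v=[0.0000 0.0000]
Step 1: x=[4.8750 7.1250] v=[-0.5000 0.5000]
Step 2: x=[4.6406 7.3594] v=[-0.9375 0.9375]
Step 3: x=[4.3262 7.6739] v=[-1.2578 1.2578]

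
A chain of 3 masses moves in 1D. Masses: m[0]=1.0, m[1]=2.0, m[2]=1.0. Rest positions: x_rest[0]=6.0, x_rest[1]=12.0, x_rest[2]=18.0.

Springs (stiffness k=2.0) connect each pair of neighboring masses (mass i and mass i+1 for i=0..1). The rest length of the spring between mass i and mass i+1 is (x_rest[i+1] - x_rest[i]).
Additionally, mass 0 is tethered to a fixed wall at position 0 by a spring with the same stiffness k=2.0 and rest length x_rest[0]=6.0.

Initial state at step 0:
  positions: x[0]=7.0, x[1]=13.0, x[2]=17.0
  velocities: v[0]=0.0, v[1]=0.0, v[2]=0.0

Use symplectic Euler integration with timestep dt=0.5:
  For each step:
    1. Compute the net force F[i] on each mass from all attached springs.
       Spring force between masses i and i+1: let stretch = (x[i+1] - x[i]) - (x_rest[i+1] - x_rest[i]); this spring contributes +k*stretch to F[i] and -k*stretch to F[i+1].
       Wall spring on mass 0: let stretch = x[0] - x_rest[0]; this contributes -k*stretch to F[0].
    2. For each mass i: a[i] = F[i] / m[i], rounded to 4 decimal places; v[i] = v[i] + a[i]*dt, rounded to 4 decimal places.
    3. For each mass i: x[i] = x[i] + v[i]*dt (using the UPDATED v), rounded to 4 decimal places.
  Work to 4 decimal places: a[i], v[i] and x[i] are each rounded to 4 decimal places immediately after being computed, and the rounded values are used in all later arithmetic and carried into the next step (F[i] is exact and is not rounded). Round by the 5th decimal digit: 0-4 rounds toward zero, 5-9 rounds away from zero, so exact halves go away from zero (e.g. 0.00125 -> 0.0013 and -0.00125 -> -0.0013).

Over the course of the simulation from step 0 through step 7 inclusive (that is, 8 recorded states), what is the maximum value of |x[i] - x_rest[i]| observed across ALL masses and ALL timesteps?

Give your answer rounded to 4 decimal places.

Step 0: x=[7.0000 13.0000 17.0000] v=[0.0000 0.0000 0.0000]
Step 1: x=[6.5000 12.5000 18.0000] v=[-1.0000 -1.0000 2.0000]
Step 2: x=[5.7500 11.8750 19.2500] v=[-1.5000 -1.2500 2.5000]
Step 3: x=[5.1875 11.5625 19.8125] v=[-1.1250 -0.6250 1.1250]
Step 4: x=[5.2188 11.7188 19.2500] v=[0.0625 0.3125 -1.1250]
Step 5: x=[5.8907 12.1329 17.9219] v=[1.3437 0.8281 -2.6562]
Step 6: x=[6.7383 12.4337 16.6993] v=[1.6952 0.6015 -2.4452]
Step 7: x=[7.0645 12.3770 16.3439] v=[0.6523 -0.1134 -0.7108]
Max displacement = 1.8125

Answer: 1.8125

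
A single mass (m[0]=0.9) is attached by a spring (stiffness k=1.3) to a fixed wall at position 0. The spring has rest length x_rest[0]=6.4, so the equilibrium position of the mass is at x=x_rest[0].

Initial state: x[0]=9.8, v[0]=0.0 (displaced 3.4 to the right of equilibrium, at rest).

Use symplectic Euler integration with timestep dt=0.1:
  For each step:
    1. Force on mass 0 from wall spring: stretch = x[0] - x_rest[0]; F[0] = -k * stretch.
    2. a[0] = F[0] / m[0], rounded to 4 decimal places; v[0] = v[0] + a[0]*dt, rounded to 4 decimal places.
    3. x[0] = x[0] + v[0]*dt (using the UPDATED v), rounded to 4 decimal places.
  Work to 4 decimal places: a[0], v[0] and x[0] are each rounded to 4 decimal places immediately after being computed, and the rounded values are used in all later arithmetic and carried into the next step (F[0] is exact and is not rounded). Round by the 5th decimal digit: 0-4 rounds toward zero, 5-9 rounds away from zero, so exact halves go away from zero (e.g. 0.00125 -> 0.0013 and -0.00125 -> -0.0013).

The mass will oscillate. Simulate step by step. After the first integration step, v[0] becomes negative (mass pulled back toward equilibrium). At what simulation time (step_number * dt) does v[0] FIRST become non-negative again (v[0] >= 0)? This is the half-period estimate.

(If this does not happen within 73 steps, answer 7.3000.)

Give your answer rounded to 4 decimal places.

Step 0: x=[9.8000] v=[0.0000]
Step 1: x=[9.7509] v=[-0.4911]
Step 2: x=[9.6534] v=[-0.9751]
Step 3: x=[9.5089] v=[-1.4450]
Step 4: x=[9.3195] v=[-1.8941]
Step 5: x=[9.0879] v=[-2.3158]
Step 6: x=[8.8175] v=[-2.7041]
Step 7: x=[8.5122] v=[-3.0533]
Step 8: x=[8.1764] v=[-3.3584]
Step 9: x=[7.8149] v=[-3.6150]
Step 10: x=[7.4330] v=[-3.8194]
Step 11: x=[7.0361] v=[-3.9686]
Step 12: x=[6.6301] v=[-4.0605]
Step 13: x=[6.2207] v=[-4.0937]
Step 14: x=[5.8139] v=[-4.0678]
Step 15: x=[5.4156] v=[-3.9831]
Step 16: x=[5.0315] v=[-3.8409]
Step 17: x=[4.6672] v=[-3.6432]
Step 18: x=[4.3279] v=[-3.3929]
Step 19: x=[4.0185] v=[-3.0936]
Step 20: x=[3.7435] v=[-2.7496]
Step 21: x=[3.5069] v=[-2.3659]
Step 22: x=[3.3121] v=[-1.9480]
Step 23: x=[3.1619] v=[-1.5020]
Step 24: x=[3.0585] v=[-1.0343]
Step 25: x=[3.0033] v=[-0.5516]
Step 26: x=[2.9972] v=[-0.0610]
Step 27: x=[3.0403] v=[0.4305]
First v>=0 after going negative at step 27, time=2.7000

Answer: 2.7000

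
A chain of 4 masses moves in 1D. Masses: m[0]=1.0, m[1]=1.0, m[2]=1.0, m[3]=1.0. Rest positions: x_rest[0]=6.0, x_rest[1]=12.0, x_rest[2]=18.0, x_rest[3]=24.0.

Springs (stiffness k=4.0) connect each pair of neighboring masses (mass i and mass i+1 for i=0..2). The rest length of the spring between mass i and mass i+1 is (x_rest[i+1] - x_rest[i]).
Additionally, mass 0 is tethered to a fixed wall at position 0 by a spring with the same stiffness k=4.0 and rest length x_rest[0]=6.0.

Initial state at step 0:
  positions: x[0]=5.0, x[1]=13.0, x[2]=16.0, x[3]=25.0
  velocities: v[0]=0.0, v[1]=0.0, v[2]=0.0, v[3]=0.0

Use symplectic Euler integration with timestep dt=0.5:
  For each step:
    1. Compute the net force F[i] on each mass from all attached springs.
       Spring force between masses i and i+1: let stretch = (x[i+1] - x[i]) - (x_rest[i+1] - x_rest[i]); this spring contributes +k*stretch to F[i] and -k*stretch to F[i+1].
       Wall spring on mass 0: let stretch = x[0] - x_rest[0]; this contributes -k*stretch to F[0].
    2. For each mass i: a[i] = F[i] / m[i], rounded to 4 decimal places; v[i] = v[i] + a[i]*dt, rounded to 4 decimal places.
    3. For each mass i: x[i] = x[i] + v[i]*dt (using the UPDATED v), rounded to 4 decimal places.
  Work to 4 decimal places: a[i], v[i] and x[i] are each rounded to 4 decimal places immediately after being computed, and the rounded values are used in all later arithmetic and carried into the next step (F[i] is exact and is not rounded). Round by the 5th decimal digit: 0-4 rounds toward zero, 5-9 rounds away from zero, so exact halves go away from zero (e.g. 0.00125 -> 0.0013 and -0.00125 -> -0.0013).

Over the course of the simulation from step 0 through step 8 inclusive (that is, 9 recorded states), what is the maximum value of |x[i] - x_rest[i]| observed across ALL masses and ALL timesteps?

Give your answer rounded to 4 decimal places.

Answer: 5.0000

Derivation:
Step 0: x=[5.0000 13.0000 16.0000 25.0000] v=[0.0000 0.0000 0.0000 0.0000]
Step 1: x=[8.0000 8.0000 22.0000 22.0000] v=[6.0000 -10.0000 12.0000 -6.0000]
Step 2: x=[3.0000 17.0000 14.0000 25.0000] v=[-10.0000 18.0000 -16.0000 6.0000]
Step 3: x=[9.0000 9.0000 20.0000 23.0000] v=[12.0000 -16.0000 12.0000 -4.0000]
Step 4: x=[6.0000 12.0000 18.0000 24.0000] v=[-6.0000 6.0000 -4.0000 2.0000]
Step 5: x=[3.0000 15.0000 16.0000 25.0000] v=[-6.0000 6.0000 -4.0000 2.0000]
Step 6: x=[9.0000 7.0000 22.0000 23.0000] v=[12.0000 -16.0000 12.0000 -4.0000]
Step 7: x=[4.0000 16.0000 14.0000 26.0000] v=[-10.0000 18.0000 -16.0000 6.0000]
Step 8: x=[7.0000 11.0000 20.0000 23.0000] v=[6.0000 -10.0000 12.0000 -6.0000]
Max displacement = 5.0000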